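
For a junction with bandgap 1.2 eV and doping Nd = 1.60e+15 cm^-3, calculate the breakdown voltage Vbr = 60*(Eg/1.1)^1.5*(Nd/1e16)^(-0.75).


Step 1: Eg/1.1 = 1.2/1.1 = 1.090909
Step 2: (Eg/1.1)^1.5 = 1.090909^1.5 = 1.139417
Step 3: (Nd/1e16)^(-0.75) = (0.16)^(-0.75) = 3.952847
Step 4: Vbr = 60 * 1.139417 * 3.952847 = 270.2 V

270.2


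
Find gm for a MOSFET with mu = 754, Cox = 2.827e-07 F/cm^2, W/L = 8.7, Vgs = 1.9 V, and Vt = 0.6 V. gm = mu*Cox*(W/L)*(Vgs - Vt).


Step 1: Vov = Vgs - Vt = 1.9 - 0.6 = 1.3 V
Step 2: gm = mu * Cox * (W/L) * Vov
Step 3: gm = 754 * 2.827e-07 * 8.7 * 1.3 = 2.41e-03 S

2.41e-03


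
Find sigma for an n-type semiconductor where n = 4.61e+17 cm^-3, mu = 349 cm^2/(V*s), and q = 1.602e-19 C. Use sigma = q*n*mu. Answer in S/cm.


Step 1: sigma = q * n * mu
Step 2: sigma = 1.602e-19 * 4.61e+17 * 349
Step 3: sigma = 2.577e+01 S/cm

2.577e+01


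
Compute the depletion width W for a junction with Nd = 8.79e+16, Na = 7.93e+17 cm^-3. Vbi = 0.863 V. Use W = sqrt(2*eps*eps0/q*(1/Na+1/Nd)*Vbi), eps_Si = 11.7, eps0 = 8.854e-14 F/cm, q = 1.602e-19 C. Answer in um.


Step 1: 1/Na + 1/Nd = 1/7.93e+17 + 1/8.79e+16 = 1.26376e-17
Step 2: 2*eps*eps0/q = 2*11.7*8.854e-14/1.602e-19 = 1.293281e+07
Step 3: W^2 = 1.293281e+07 * 1.26376e-17 * 0.863 = 1.41048e-10
Step 4: W = sqrt(1.41048e-10) = 1.188e-05 cm = 0.1188 um

0.1188


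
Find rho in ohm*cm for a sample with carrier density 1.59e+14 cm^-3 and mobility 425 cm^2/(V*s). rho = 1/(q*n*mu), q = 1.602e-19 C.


Step 1: sigma = q * n * mu = 1.602e-19 * 1.59e+14 * 425 = 1.08255e-02 S/cm
Step 2: rho = 1 / sigma = 1 / 1.08255e-02 = 92.37 ohm*cm

92.37


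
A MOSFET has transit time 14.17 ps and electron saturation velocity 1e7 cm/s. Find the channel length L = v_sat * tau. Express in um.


Step 1: tau in seconds = 14.17 ps * 1e-12 = 1.4170e-11 s
Step 2: L = v_sat * tau = 1e7 * 1.4170e-11 = 1.4170e-04 cm
Step 3: L in um = 1.4170e-04 * 1e4 = 1.417 um

1.417


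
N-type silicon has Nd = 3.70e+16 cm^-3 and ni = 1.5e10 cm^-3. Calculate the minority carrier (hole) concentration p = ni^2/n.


Step 1: Since Nd >> ni, n ≈ Nd = 3.70e+16 cm^-3
Step 2: p = ni^2 / n = (1.5e10)^2 / 3.70e+16
Step 3: p = 2.25e20 / 3.70e+16 = 6.08e+03 cm^-3

6.08e+03


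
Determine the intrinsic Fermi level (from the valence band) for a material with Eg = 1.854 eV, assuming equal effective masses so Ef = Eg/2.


Step 1: For an intrinsic semiconductor, the Fermi level sits at midgap.
Step 2: Ef = Eg / 2 = 1.854 / 2 = 0.927 eV

0.927


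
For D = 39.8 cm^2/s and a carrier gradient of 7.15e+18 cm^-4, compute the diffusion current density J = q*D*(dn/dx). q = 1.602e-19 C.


Step 1: J = q * D * (dn/dx)
Step 2: J = 1.602e-19 * 39.8 * 7.15e+18
Step 3: J = 4.56e+01 A/cm^2

4.56e+01


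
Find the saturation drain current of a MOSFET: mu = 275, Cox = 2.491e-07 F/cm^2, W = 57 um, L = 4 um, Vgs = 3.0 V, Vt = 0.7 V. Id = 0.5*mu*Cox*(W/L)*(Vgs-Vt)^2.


Step 1: Overdrive voltage Vov = Vgs - Vt = 3.0 - 0.7 = 2.3 V
Step 2: W/L = 57/4 = 14.25
Step 3: Id = 0.5 * 275 * 2.491e-07 * 14.25 * 2.3^2
Step 4: Id = 2.58e-03 A

2.58e-03


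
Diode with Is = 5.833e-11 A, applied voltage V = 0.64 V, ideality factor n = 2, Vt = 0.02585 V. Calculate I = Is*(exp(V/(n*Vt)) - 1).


Step 1: V/(n*Vt) = 0.64/(2*0.02585) = 12.3791
Step 2: exp(12.3791) = 2.3778e+05
Step 3: I = 5.833e-11 * (2.3778e+05 - 1) = 1.39e-05 A

1.39e-05


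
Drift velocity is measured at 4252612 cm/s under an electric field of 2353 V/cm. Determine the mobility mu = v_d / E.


Step 1: mu = v_d / E
Step 2: mu = 4252612 / 2353
Step 3: mu = 1807.31 cm^2/(V*s)

1807.31


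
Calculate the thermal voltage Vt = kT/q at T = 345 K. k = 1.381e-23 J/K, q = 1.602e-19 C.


Step 1: kT = 1.381e-23 * 345 = 4.76445e-21 J
Step 2: Vt = kT/q = 4.76445e-21 / 1.602e-19
Step 3: Vt = 0.02974 V

0.02974


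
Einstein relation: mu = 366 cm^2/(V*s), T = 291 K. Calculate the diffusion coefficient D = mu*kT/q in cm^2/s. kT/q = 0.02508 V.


Step 1: D = mu * (kT/q)
Step 2: D = 366 * 0.02508
Step 3: D = 9.18 cm^2/s

9.18


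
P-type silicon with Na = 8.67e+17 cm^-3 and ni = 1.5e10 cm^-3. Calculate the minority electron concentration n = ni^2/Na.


Step 1: Majority hole concentration p ≈ Na = 8.67e+17 cm^-3
Step 2: n = ni^2 / Na = (1.5e10)^2 / 8.67e+17
Step 3: n = 2.60e+02 cm^-3

2.60e+02


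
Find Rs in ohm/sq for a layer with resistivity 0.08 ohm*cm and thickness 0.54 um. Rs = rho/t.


Step 1: Convert thickness to cm: t = 0.54 um = 5.4000e-05 cm
Step 2: Rs = rho / t = 0.08 / 5.4000e-05
Step 3: Rs = 1481.5 ohm/sq

1481.5


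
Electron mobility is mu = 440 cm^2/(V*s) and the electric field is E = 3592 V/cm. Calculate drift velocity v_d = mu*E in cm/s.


Step 1: v_d = mu * E
Step 2: v_d = 440 * 3592 = 1580480
Step 3: v_d = 1.58e+06 cm/s

1.58e+06


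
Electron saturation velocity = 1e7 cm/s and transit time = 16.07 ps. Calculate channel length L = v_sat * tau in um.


Step 1: tau in seconds = 16.07 ps * 1e-12 = 1.6070e-11 s
Step 2: L = v_sat * tau = 1e7 * 1.6070e-11 = 1.6070e-04 cm
Step 3: L in um = 1.6070e-04 * 1e4 = 1.607 um

1.607


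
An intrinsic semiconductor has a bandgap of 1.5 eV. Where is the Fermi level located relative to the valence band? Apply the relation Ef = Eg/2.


Step 1: For an intrinsic semiconductor, the Fermi level sits at midgap.
Step 2: Ef = Eg / 2 = 1.5 / 2 = 0.75 eV

0.75


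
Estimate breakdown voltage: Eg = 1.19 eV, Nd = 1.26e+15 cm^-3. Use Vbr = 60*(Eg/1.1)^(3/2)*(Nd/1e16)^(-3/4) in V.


Step 1: Eg/1.1 = 1.19/1.1 = 1.081818
Step 2: (Eg/1.1)^1.5 = 1.081818^1.5 = 1.125204
Step 3: (Nd/1e16)^(-0.75) = (0.126)^(-0.75) = 4.728486
Step 4: Vbr = 60 * 1.125204 * 4.728486 = 319.2 V

319.2


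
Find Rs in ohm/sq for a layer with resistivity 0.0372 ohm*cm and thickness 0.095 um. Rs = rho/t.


Step 1: Convert thickness to cm: t = 0.095 um = 9.5000e-06 cm
Step 2: Rs = rho / t = 0.0372 / 9.5000e-06
Step 3: Rs = 3915.8 ohm/sq

3915.8


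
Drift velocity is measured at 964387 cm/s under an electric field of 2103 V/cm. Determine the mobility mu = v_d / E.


Step 1: mu = v_d / E
Step 2: mu = 964387 / 2103
Step 3: mu = 458.58 cm^2/(V*s)

458.58


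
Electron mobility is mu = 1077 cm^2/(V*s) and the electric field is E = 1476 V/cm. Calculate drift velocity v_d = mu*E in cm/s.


Step 1: v_d = mu * E
Step 2: v_d = 1077 * 1476 = 1589652
Step 3: v_d = 1.59e+06 cm/s

1.59e+06


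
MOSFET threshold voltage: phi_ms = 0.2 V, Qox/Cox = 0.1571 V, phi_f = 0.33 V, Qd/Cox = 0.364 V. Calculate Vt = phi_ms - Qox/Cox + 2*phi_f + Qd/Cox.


Step 1: Vt = phi_ms - Qox/Cox + 2*phi_f + Qd/Cox
Step 2: Vt = 0.2 - 0.1571 + 2*0.33 + 0.364
Step 3: Vt = 0.2 - 0.1571 + 0.66 + 0.364
Step 4: Vt = 1.0669 V

1.0669


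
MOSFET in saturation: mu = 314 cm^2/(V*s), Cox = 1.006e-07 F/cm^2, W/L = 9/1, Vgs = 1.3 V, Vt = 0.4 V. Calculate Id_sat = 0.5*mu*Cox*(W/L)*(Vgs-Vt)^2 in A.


Step 1: Overdrive voltage Vov = Vgs - Vt = 1.3 - 0.4 = 0.9 V
Step 2: W/L = 9/1 = 9
Step 3: Id = 0.5 * 314 * 1.006e-07 * 9 * 0.9^2
Step 4: Id = 1.15e-04 A

1.15e-04


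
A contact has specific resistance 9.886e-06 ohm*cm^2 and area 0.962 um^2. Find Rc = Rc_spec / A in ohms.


Step 1: Convert area to cm^2: 0.962 um^2 = 9.6200e-09 cm^2
Step 2: Rc = Rc_spec / A = 9.886e-06 / 9.6200e-09
Step 3: Rc = 1.03e+03 ohms

1.03e+03


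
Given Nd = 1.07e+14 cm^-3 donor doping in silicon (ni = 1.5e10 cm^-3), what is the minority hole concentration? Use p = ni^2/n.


Step 1: Since Nd >> ni, n ≈ Nd = 1.07e+14 cm^-3
Step 2: p = ni^2 / n = (1.5e10)^2 / 1.07e+14
Step 3: p = 2.25e20 / 1.07e+14 = 2.10e+06 cm^-3

2.10e+06


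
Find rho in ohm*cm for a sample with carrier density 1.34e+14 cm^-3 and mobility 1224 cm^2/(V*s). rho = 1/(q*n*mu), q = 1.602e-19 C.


Step 1: sigma = q * n * mu = 1.602e-19 * 1.34e+14 * 1224 = 2.62754e-02 S/cm
Step 2: rho = 1 / sigma = 1 / 2.62754e-02 = 38.06 ohm*cm

38.06


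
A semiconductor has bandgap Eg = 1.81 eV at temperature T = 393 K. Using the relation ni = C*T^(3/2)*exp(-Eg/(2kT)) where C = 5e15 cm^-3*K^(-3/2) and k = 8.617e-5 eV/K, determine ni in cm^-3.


Step 1: Compute kT = 8.617e-5 * 393 = 0.03386481 eV
Step 2: Exponent = -Eg/(2kT) = -1.81/(2*0.03386481) = -26.72391
Step 3: T^(3/2) = 393^1.5 = 7790.92
Step 4: ni = 5e15 * 7790.92 * exp(-26.72391) = 9.65e+07 cm^-3

9.65e+07


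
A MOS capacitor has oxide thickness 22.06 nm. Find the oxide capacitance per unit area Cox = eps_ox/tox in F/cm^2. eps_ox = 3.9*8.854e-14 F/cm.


Step 1: eps_ox = 3.9 * 8.854e-14 = 3.45306e-13 F/cm
Step 2: tox in cm = 22.06 nm * 1e-7 = 2.2060e-06 cm
Step 3: Cox = 3.45306e-13 / 2.2060e-06 = 1.57e-07 F/cm^2

1.57e-07


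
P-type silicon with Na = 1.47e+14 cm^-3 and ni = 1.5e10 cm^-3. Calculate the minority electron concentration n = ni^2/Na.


Step 1: Majority hole concentration p ≈ Na = 1.47e+14 cm^-3
Step 2: n = ni^2 / Na = (1.5e10)^2 / 1.47e+14
Step 3: n = 1.53e+06 cm^-3

1.53e+06


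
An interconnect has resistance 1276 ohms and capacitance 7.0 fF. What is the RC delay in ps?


Step 1: tau = R * C
Step 2: tau = 1276 * 7.0 fF = 1276 * 7.0e-15 F
Step 3: tau = 8.932e-12 s = 8.932 ps

8.932


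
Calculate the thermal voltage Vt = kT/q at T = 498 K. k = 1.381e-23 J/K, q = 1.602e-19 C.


Step 1: kT = 1.381e-23 * 498 = 6.87738e-21 J
Step 2: Vt = kT/q = 6.87738e-21 / 1.602e-19
Step 3: Vt = 0.04293 V

0.04293


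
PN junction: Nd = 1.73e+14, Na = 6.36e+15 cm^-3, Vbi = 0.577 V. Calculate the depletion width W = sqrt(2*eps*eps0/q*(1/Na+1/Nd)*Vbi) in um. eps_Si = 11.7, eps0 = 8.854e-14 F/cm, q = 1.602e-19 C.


Step 1: 1/Na + 1/Nd = 1/6.36e+15 + 1/1.73e+14 = 5.93758e-15
Step 2: 2*eps*eps0/q = 2*11.7*8.854e-14/1.602e-19 = 1.293281e+07
Step 3: W^2 = 1.293281e+07 * 5.93758e-15 * 0.577 = 4.43076e-08
Step 4: W = sqrt(4.43076e-08) = 2.105e-04 cm = 2.105 um

2.105


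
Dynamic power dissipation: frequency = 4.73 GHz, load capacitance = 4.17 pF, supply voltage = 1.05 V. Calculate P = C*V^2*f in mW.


Step 1: V^2 = 1.05^2 = 1.1025 V^2
Step 2: P = C*V^2*f = 4.17e-12 F * 1.1025 * 4.73e9 Hz
Step 3: P = 2.174582025e-02 W
Step 4: P = 21.746 mW

21.746


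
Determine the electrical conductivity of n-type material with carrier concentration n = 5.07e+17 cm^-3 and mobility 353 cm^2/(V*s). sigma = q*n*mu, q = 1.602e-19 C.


Step 1: sigma = q * n * mu
Step 2: sigma = 1.602e-19 * 5.07e+17 * 353
Step 3: sigma = 2.867e+01 S/cm

2.867e+01


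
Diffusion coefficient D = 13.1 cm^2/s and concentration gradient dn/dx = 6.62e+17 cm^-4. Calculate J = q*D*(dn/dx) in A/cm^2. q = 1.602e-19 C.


Step 1: J = q * D * (dn/dx)
Step 2: J = 1.602e-19 * 13.1 * 6.62e+17
Step 3: J = 1.39e+00 A/cm^2

1.39e+00


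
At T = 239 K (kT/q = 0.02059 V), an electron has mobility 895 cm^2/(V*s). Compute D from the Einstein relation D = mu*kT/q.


Step 1: D = mu * (kT/q)
Step 2: D = 895 * 0.02059
Step 3: D = 18.43 cm^2/s

18.43


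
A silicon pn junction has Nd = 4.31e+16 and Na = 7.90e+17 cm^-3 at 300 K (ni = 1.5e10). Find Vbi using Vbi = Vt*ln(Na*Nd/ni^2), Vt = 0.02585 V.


Step 1: Compute Na*Nd/ni^2 = 7.90e+17 * 4.31e+16 / (1.5e10)^2 = 1.5133e+14
Step 2: ln(1.5133e+14) = 32.6505
Step 3: Vbi = 0.02585 * 32.6505 = 0.844 V

0.844


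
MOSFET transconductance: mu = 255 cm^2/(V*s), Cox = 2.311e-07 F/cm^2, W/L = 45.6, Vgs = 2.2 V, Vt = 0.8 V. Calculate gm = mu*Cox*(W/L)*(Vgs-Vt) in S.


Step 1: Vov = Vgs - Vt = 2.2 - 0.8 = 1.4 V
Step 2: gm = mu * Cox * (W/L) * Vov
Step 3: gm = 255 * 2.311e-07 * 45.6 * 1.4 = 3.76e-03 S

3.76e-03


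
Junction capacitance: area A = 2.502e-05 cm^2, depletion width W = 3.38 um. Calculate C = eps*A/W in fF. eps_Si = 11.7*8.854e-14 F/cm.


Step 1: eps_Si = 11.7 * 8.854e-14 = 1.035918e-12 F/cm
Step 2: W in cm = 3.38 * 1e-4 = 3.38e-04 cm
Step 3: C = 1.035918e-12 * 2.502e-05 / 3.38e-04 = 7.668245e-14 F
Step 4: C = 76.68 fF

76.68


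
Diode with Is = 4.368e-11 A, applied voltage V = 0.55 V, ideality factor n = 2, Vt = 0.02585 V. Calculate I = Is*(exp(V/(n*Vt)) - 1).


Step 1: V/(n*Vt) = 0.55/(2*0.02585) = 10.6383
Step 2: exp(10.6383) = 4.1702e+04
Step 3: I = 4.368e-11 * (4.1702e+04 - 1) = 1.82e-06 A

1.82e-06


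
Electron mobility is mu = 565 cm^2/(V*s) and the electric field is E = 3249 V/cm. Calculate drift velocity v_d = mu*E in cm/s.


Step 1: v_d = mu * E
Step 2: v_d = 565 * 3249 = 1835685
Step 3: v_d = 1.84e+06 cm/s

1.84e+06


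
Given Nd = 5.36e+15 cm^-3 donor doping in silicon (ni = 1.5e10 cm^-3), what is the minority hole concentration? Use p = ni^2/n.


Step 1: Since Nd >> ni, n ≈ Nd = 5.36e+15 cm^-3
Step 2: p = ni^2 / n = (1.5e10)^2 / 5.36e+15
Step 3: p = 2.25e20 / 5.36e+15 = 4.20e+04 cm^-3

4.20e+04


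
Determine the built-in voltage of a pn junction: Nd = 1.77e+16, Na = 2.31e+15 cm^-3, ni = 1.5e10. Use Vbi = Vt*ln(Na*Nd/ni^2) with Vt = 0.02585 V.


Step 1: Compute Na*Nd/ni^2 = 2.31e+15 * 1.77e+16 / (1.5e10)^2 = 1.8172e+11
Step 2: ln(1.8172e+11) = 25.9257
Step 3: Vbi = 0.02585 * 25.9257 = 0.67 V

0.67


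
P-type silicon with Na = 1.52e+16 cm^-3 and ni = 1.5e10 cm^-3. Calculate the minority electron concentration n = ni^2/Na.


Step 1: Majority hole concentration p ≈ Na = 1.52e+16 cm^-3
Step 2: n = ni^2 / Na = (1.5e10)^2 / 1.52e+16
Step 3: n = 1.48e+04 cm^-3

1.48e+04


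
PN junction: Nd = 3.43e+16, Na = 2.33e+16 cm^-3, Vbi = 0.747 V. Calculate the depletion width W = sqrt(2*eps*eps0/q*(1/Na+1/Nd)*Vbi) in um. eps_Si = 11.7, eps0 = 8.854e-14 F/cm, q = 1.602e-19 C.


Step 1: 1/Na + 1/Nd = 1/2.33e+16 + 1/3.43e+16 = 7.20730e-17
Step 2: 2*eps*eps0/q = 2*11.7*8.854e-14/1.602e-19 = 1.293281e+07
Step 3: W^2 = 1.293281e+07 * 7.20730e-17 * 0.747 = 6.96283e-10
Step 4: W = sqrt(6.96283e-10) = 2.639e-05 cm = 0.2639 um

0.2639


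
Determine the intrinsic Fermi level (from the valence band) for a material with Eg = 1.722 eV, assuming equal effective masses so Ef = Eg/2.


Step 1: For an intrinsic semiconductor, the Fermi level sits at midgap.
Step 2: Ef = Eg / 2 = 1.722 / 2 = 0.861 eV

0.861


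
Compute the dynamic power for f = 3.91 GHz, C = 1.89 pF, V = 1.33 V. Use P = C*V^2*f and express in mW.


Step 1: V^2 = 1.33^2 = 1.7689 V^2
Step 2: P = C*V^2*f = 1.89e-12 F * 1.7689 * 3.91e9 Hz
Step 3: P = 1.307199411e-02 W
Step 4: P = 13.072 mW

13.072


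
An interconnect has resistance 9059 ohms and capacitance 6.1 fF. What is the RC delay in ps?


Step 1: tau = R * C
Step 2: tau = 9059 * 6.1 fF = 9059 * 6.1e-15 F
Step 3: tau = 5.52599e-11 s = 55.2599 ps

55.2599


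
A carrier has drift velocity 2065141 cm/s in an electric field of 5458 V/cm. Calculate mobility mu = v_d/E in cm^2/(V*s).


Step 1: mu = v_d / E
Step 2: mu = 2065141 / 5458
Step 3: mu = 378.37 cm^2/(V*s)

378.37


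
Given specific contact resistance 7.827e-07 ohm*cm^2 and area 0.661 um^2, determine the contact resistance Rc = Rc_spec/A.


Step 1: Convert area to cm^2: 0.661 um^2 = 6.6100e-09 cm^2
Step 2: Rc = Rc_spec / A = 7.827e-07 / 6.6100e-09
Step 3: Rc = 1.18e+02 ohms

1.18e+02


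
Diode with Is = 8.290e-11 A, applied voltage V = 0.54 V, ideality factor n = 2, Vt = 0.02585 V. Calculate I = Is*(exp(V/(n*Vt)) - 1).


Step 1: V/(n*Vt) = 0.54/(2*0.02585) = 10.4449
Step 2: exp(10.4449) = 3.4369e+04
Step 3: I = 8.290e-11 * (3.4369e+04 - 1) = 2.85e-06 A

2.85e-06


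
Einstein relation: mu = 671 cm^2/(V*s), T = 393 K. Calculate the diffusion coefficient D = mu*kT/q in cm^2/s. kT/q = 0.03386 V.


Step 1: D = mu * (kT/q)
Step 2: D = 671 * 0.03386
Step 3: D = 22.72 cm^2/s

22.72


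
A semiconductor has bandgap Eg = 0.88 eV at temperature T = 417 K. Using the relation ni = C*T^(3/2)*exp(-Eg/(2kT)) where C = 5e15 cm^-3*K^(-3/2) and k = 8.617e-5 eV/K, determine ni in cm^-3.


Step 1: Compute kT = 8.617e-5 * 417 = 0.03593289 eV
Step 2: Exponent = -Eg/(2kT) = -0.88/(2*0.03593289) = -12.24505
Step 3: T^(3/2) = 417^1.5 = 8515.38
Step 4: ni = 5e15 * 8515.38 * exp(-12.24505) = 2.05e+14 cm^-3

2.05e+14


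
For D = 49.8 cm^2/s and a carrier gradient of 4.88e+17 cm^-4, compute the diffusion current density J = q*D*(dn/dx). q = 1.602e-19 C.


Step 1: J = q * D * (dn/dx)
Step 2: J = 1.602e-19 * 49.8 * 4.88e+17
Step 3: J = 3.89e+00 A/cm^2

3.89e+00


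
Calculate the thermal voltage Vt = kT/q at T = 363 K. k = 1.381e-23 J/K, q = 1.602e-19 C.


Step 1: kT = 1.381e-23 * 363 = 5.01303e-21 J
Step 2: Vt = kT/q = 5.01303e-21 / 1.602e-19
Step 3: Vt = 0.03129 V

0.03129


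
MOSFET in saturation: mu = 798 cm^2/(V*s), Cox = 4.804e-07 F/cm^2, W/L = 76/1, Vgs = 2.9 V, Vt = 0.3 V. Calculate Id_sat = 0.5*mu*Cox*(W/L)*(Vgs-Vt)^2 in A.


Step 1: Overdrive voltage Vov = Vgs - Vt = 2.9 - 0.3 = 2.6 V
Step 2: W/L = 76/1 = 76
Step 3: Id = 0.5 * 798 * 4.804e-07 * 76 * 2.6^2
Step 4: Id = 9.85e-02 A

9.85e-02


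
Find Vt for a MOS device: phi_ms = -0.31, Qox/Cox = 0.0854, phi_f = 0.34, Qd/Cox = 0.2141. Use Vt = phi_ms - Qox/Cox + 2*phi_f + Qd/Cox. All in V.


Step 1: Vt = phi_ms - Qox/Cox + 2*phi_f + Qd/Cox
Step 2: Vt = -0.31 - 0.0854 + 2*0.34 + 0.2141
Step 3: Vt = -0.31 - 0.0854 + 0.68 + 0.2141
Step 4: Vt = 0.4987 V

0.4987


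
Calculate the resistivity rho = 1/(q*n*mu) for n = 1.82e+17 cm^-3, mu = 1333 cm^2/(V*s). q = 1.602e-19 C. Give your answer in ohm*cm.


Step 1: sigma = q * n * mu = 1.602e-19 * 1.82e+17 * 1333 = 3.88655e+01 S/cm
Step 2: rho = 1 / sigma = 1 / 3.88655e+01 = 0.02573 ohm*cm

0.02573


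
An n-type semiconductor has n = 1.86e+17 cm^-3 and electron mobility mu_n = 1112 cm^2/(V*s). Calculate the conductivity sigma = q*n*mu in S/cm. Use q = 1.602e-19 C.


Step 1: sigma = q * n * mu
Step 2: sigma = 1.602e-19 * 1.86e+17 * 1112
Step 3: sigma = 3.313e+01 S/cm

3.313e+01


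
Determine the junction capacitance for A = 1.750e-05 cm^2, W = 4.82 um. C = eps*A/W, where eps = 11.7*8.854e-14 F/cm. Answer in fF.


Step 1: eps_Si = 11.7 * 8.854e-14 = 1.035918e-12 F/cm
Step 2: W in cm = 4.82 * 1e-4 = 4.82e-04 cm
Step 3: C = 1.035918e-12 * 1.750e-05 / 4.82e-04 = 3.761113e-14 F
Step 4: C = 37.61 fF

37.61


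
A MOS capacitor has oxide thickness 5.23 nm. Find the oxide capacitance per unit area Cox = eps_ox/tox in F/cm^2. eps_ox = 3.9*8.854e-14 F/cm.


Step 1: eps_ox = 3.9 * 8.854e-14 = 3.45306e-13 F/cm
Step 2: tox in cm = 5.23 nm * 1e-7 = 5.2300e-07 cm
Step 3: Cox = 3.45306e-13 / 5.2300e-07 = 6.60e-07 F/cm^2

6.60e-07


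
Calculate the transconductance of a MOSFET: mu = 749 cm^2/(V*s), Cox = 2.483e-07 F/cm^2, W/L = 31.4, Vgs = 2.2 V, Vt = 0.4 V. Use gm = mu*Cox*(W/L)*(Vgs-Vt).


Step 1: Vov = Vgs - Vt = 2.2 - 0.4 = 1.8 V
Step 2: gm = mu * Cox * (W/L) * Vov
Step 3: gm = 749 * 2.483e-07 * 31.4 * 1.8 = 1.05e-02 S

1.05e-02


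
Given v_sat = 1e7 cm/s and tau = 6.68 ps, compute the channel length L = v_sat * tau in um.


Step 1: tau in seconds = 6.68 ps * 1e-12 = 6.6800e-12 s
Step 2: L = v_sat * tau = 1e7 * 6.6800e-12 = 6.6800e-05 cm
Step 3: L in um = 6.6800e-05 * 1e4 = 0.668 um

0.668


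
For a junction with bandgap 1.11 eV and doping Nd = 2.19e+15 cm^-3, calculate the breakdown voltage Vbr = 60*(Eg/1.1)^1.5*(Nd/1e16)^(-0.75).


Step 1: Eg/1.1 = 1.11/1.1 = 1.009091
Step 2: (Eg/1.1)^1.5 = 1.009091^1.5 = 1.013667
Step 3: (Nd/1e16)^(-0.75) = (0.219)^(-0.75) = 3.123683
Step 4: Vbr = 60 * 1.013667 * 3.123683 = 190.0 V

190.0


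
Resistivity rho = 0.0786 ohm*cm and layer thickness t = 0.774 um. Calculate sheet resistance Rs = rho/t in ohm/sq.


Step 1: Convert thickness to cm: t = 0.774 um = 7.7400e-05 cm
Step 2: Rs = rho / t = 0.0786 / 7.7400e-05
Step 3: Rs = 1015.5 ohm/sq

1015.5


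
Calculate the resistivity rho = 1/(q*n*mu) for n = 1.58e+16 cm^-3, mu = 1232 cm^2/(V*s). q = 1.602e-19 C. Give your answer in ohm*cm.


Step 1: sigma = q * n * mu = 1.602e-19 * 1.58e+16 * 1232 = 3.11839e+00 S/cm
Step 2: rho = 1 / sigma = 1 / 3.11839e+00 = 0.3207 ohm*cm

0.3207


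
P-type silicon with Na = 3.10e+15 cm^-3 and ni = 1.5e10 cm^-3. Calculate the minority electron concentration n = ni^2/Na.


Step 1: Majority hole concentration p ≈ Na = 3.10e+15 cm^-3
Step 2: n = ni^2 / Na = (1.5e10)^2 / 3.10e+15
Step 3: n = 7.26e+04 cm^-3

7.26e+04


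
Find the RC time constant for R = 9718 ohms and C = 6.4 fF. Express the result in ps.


Step 1: tau = R * C
Step 2: tau = 9718 * 6.4 fF = 9718 * 6.4e-15 F
Step 3: tau = 6.21952e-11 s = 62.1952 ps

62.1952


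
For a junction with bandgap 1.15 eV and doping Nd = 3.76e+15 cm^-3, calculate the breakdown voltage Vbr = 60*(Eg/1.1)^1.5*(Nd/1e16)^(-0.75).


Step 1: Eg/1.1 = 1.15/1.1 = 1.045455
Step 2: (Eg/1.1)^1.5 = 1.045455^1.5 = 1.068952
Step 3: (Nd/1e16)^(-0.75) = (0.376)^(-0.75) = 2.082616
Step 4: Vbr = 60 * 1.068952 * 2.082616 = 133.6 V

133.6


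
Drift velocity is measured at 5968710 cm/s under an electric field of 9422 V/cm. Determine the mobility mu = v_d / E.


Step 1: mu = v_d / E
Step 2: mu = 5968710 / 9422
Step 3: mu = 633.49 cm^2/(V*s)

633.49


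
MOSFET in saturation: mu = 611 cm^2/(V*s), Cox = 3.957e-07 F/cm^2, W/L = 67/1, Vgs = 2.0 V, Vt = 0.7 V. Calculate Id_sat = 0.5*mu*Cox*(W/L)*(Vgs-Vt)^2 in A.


Step 1: Overdrive voltage Vov = Vgs - Vt = 2.0 - 0.7 = 1.3 V
Step 2: W/L = 67/1 = 67
Step 3: Id = 0.5 * 611 * 3.957e-07 * 67 * 1.3^2
Step 4: Id = 1.37e-02 A

1.37e-02


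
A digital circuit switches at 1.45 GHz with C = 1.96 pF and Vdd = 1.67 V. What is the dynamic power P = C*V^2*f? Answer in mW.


Step 1: V^2 = 1.67^2 = 2.7889 V^2
Step 2: P = C*V^2*f = 1.96e-12 F * 2.7889 * 1.45e9 Hz
Step 3: P = 7.9260538e-03 W
Step 4: P = 7.926 mW

7.926


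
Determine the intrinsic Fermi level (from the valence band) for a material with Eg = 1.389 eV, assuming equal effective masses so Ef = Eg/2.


Step 1: For an intrinsic semiconductor, the Fermi level sits at midgap.
Step 2: Ef = Eg / 2 = 1.389 / 2 = 0.6945 eV

0.6945


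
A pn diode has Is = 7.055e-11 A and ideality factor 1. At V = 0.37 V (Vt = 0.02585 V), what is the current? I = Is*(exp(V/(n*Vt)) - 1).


Step 1: V/(n*Vt) = 0.37/(1*0.02585) = 14.3133
Step 2: exp(14.3133) = 1.6451e+06
Step 3: I = 7.055e-11 * (1.6451e+06 - 1) = 1.16e-04 A

1.16e-04


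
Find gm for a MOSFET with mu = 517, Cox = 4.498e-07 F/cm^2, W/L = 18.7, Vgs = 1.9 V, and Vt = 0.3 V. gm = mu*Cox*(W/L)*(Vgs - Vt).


Step 1: Vov = Vgs - Vt = 1.9 - 0.3 = 1.6 V
Step 2: gm = mu * Cox * (W/L) * Vov
Step 3: gm = 517 * 4.498e-07 * 18.7 * 1.6 = 6.96e-03 S

6.96e-03


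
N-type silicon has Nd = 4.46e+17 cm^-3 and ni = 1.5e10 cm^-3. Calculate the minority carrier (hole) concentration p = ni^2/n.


Step 1: Since Nd >> ni, n ≈ Nd = 4.46e+17 cm^-3
Step 2: p = ni^2 / n = (1.5e10)^2 / 4.46e+17
Step 3: p = 2.25e20 / 4.46e+17 = 5.04e+02 cm^-3

5.04e+02


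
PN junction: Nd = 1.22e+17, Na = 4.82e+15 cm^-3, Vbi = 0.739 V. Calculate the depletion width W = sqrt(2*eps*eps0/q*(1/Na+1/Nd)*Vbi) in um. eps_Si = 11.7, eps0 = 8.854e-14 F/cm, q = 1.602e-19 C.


Step 1: 1/Na + 1/Nd = 1/4.82e+15 + 1/1.22e+17 = 2.15666e-16
Step 2: 2*eps*eps0/q = 2*11.7*8.854e-14/1.602e-19 = 1.293281e+07
Step 3: W^2 = 1.293281e+07 * 2.15666e-16 * 0.739 = 2.06119e-09
Step 4: W = sqrt(2.06119e-09) = 4.540e-05 cm = 0.454 um

0.454


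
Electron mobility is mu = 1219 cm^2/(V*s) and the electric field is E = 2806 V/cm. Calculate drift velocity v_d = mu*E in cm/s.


Step 1: v_d = mu * E
Step 2: v_d = 1219 * 2806 = 3420514
Step 3: v_d = 3.42e+06 cm/s

3.42e+06


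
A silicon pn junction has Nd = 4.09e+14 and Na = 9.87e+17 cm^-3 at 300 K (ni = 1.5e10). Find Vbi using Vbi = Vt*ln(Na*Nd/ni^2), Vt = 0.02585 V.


Step 1: Compute Na*Nd/ni^2 = 9.87e+17 * 4.09e+14 / (1.5e10)^2 = 1.7941e+12
Step 2: ln(1.7941e+12) = 28.2155
Step 3: Vbi = 0.02585 * 28.2155 = 0.729 V

0.729


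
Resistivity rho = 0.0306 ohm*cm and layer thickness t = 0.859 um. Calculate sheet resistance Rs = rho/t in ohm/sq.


Step 1: Convert thickness to cm: t = 0.859 um = 8.5900e-05 cm
Step 2: Rs = rho / t = 0.0306 / 8.5900e-05
Step 3: Rs = 356.2 ohm/sq

356.2


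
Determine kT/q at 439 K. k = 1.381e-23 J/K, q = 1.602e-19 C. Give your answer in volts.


Step 1: kT = 1.381e-23 * 439 = 6.06259e-21 J
Step 2: Vt = kT/q = 6.06259e-21 / 1.602e-19
Step 3: Vt = 0.03784 V

0.03784


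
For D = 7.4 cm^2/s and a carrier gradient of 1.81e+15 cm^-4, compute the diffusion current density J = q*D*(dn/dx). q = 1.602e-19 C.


Step 1: J = q * D * (dn/dx)
Step 2: J = 1.602e-19 * 7.4 * 1.81e+15
Step 3: J = 2.15e-03 A/cm^2

2.15e-03


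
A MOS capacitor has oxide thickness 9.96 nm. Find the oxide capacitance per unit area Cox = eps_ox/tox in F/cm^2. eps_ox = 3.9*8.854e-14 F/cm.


Step 1: eps_ox = 3.9 * 8.854e-14 = 3.45306e-13 F/cm
Step 2: tox in cm = 9.96 nm * 1e-7 = 9.9600e-07 cm
Step 3: Cox = 3.45306e-13 / 9.9600e-07 = 3.47e-07 F/cm^2

3.47e-07


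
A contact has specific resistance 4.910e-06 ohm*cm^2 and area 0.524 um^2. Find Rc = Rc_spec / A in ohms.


Step 1: Convert area to cm^2: 0.524 um^2 = 5.2400e-09 cm^2
Step 2: Rc = Rc_spec / A = 4.910e-06 / 5.2400e-09
Step 3: Rc = 9.37e+02 ohms

9.37e+02


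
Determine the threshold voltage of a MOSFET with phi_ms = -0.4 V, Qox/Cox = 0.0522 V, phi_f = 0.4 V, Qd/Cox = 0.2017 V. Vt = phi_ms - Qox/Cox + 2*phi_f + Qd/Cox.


Step 1: Vt = phi_ms - Qox/Cox + 2*phi_f + Qd/Cox
Step 2: Vt = -0.4 - 0.0522 + 2*0.4 + 0.2017
Step 3: Vt = -0.4 - 0.0522 + 0.8 + 0.2017
Step 4: Vt = 0.5495 V

0.5495


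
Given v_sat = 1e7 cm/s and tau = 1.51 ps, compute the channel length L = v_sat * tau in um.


Step 1: tau in seconds = 1.51 ps * 1e-12 = 1.5100e-12 s
Step 2: L = v_sat * tau = 1e7 * 1.5100e-12 = 1.5100e-05 cm
Step 3: L in um = 1.5100e-05 * 1e4 = 0.151 um

0.151


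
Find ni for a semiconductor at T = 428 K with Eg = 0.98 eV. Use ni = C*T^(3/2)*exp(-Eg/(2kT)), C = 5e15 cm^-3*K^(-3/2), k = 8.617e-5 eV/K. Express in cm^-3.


Step 1: Compute kT = 8.617e-5 * 428 = 0.03688076 eV
Step 2: Exponent = -Eg/(2kT) = -0.98/(2*0.03688076) = -13.28606
Step 3: T^(3/2) = 428^1.5 = 8854.53
Step 4: ni = 5e15 * 8854.53 * exp(-13.28606) = 7.52e+13 cm^-3

7.52e+13


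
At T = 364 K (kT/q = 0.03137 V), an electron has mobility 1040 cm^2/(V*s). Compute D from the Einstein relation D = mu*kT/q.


Step 1: D = mu * (kT/q)
Step 2: D = 1040 * 0.03137
Step 3: D = 32.62 cm^2/s

32.62


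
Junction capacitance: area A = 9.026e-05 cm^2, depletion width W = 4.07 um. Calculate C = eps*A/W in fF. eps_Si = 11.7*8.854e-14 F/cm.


Step 1: eps_Si = 11.7 * 8.854e-14 = 1.035918e-12 F/cm
Step 2: W in cm = 4.07 * 1e-4 = 4.07e-04 cm
Step 3: C = 1.035918e-12 * 9.026e-05 / 4.07e-04 = 2.297345e-13 F
Step 4: C = 229.73 fF

229.73


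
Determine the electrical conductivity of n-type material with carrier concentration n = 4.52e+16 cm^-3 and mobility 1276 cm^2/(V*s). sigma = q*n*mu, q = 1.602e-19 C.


Step 1: sigma = q * n * mu
Step 2: sigma = 1.602e-19 * 4.52e+16 * 1276
Step 3: sigma = 9.240e+00 S/cm

9.240e+00


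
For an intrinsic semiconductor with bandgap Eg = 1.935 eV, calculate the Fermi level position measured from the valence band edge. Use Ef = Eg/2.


Step 1: For an intrinsic semiconductor, the Fermi level sits at midgap.
Step 2: Ef = Eg / 2 = 1.935 / 2 = 0.9675 eV

0.9675


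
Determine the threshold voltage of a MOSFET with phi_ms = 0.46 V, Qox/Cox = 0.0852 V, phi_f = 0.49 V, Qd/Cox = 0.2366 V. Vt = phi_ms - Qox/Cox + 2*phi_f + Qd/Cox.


Step 1: Vt = phi_ms - Qox/Cox + 2*phi_f + Qd/Cox
Step 2: Vt = 0.46 - 0.0852 + 2*0.49 + 0.2366
Step 3: Vt = 0.46 - 0.0852 + 0.98 + 0.2366
Step 4: Vt = 1.5914 V

1.5914


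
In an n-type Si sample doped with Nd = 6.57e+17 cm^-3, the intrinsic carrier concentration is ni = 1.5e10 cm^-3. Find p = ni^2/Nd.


Step 1: Since Nd >> ni, n ≈ Nd = 6.57e+17 cm^-3
Step 2: p = ni^2 / n = (1.5e10)^2 / 6.57e+17
Step 3: p = 2.25e20 / 6.57e+17 = 3.42e+02 cm^-3

3.42e+02


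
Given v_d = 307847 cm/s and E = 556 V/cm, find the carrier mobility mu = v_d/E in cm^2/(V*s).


Step 1: mu = v_d / E
Step 2: mu = 307847 / 556
Step 3: mu = 553.68 cm^2/(V*s)

553.68


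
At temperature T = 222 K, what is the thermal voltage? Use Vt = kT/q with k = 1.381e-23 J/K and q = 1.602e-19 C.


Step 1: kT = 1.381e-23 * 222 = 3.06582e-21 J
Step 2: Vt = kT/q = 3.06582e-21 / 1.602e-19
Step 3: Vt = 0.01914 V

0.01914


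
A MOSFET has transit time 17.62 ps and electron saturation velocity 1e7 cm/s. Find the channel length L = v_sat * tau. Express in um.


Step 1: tau in seconds = 17.62 ps * 1e-12 = 1.7620e-11 s
Step 2: L = v_sat * tau = 1e7 * 1.7620e-11 = 1.7620e-04 cm
Step 3: L in um = 1.7620e-04 * 1e4 = 1.762 um

1.762


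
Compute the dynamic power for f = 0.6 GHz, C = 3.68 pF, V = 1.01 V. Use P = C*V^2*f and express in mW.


Step 1: V^2 = 1.01^2 = 1.0201 V^2
Step 2: P = C*V^2*f = 3.68e-12 F * 1.0201 * 0.6e9 Hz
Step 3: P = 2.2523808e-03 W
Step 4: P = 2.252 mW

2.252


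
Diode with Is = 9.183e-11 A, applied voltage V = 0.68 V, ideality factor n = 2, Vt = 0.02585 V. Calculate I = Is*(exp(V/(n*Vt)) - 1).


Step 1: V/(n*Vt) = 0.68/(2*0.02585) = 13.1528
Step 2: exp(13.1528) = 5.1545e+05
Step 3: I = 9.183e-11 * (5.1545e+05 - 1) = 4.73e-05 A

4.73e-05


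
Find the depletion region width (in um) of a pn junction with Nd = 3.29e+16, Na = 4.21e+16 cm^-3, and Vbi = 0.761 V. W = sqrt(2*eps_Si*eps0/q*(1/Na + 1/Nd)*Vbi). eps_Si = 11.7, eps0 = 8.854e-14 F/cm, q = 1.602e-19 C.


Step 1: 1/Na + 1/Nd = 1/4.21e+16 + 1/3.29e+16 = 5.41481e-17
Step 2: 2*eps*eps0/q = 2*11.7*8.854e-14/1.602e-19 = 1.293281e+07
Step 3: W^2 = 1.293281e+07 * 5.41481e-17 * 0.761 = 5.32918e-10
Step 4: W = sqrt(5.32918e-10) = 2.309e-05 cm = 0.2309 um

0.2309


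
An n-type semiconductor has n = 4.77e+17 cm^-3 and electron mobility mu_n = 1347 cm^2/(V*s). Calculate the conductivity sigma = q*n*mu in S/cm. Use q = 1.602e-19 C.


Step 1: sigma = q * n * mu
Step 2: sigma = 1.602e-19 * 4.77e+17 * 1347
Step 3: sigma = 1.029e+02 S/cm

1.029e+02


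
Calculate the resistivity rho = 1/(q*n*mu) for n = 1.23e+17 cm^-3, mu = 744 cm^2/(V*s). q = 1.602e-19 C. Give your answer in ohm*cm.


Step 1: sigma = q * n * mu = 1.602e-19 * 1.23e+17 * 744 = 1.46602e+01 S/cm
Step 2: rho = 1 / sigma = 1 / 1.46602e+01 = 0.06821 ohm*cm

0.06821


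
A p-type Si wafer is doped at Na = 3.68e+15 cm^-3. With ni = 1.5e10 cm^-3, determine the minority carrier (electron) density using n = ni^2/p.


Step 1: Majority hole concentration p ≈ Na = 3.68e+15 cm^-3
Step 2: n = ni^2 / Na = (1.5e10)^2 / 3.68e+15
Step 3: n = 6.11e+04 cm^-3

6.11e+04


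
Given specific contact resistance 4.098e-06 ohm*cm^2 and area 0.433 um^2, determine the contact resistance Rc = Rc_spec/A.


Step 1: Convert area to cm^2: 0.433 um^2 = 4.3300e-09 cm^2
Step 2: Rc = Rc_spec / A = 4.098e-06 / 4.3300e-09
Step 3: Rc = 9.46e+02 ohms

9.46e+02


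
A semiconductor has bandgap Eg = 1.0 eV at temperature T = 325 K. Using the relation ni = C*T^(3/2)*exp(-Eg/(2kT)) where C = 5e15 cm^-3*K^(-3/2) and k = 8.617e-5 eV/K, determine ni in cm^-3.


Step 1: Compute kT = 8.617e-5 * 325 = 0.02800525 eV
Step 2: Exponent = -Eg/(2kT) = -1.0/(2*0.02800525) = -17.85380
Step 3: T^(3/2) = 325^1.5 = 5859.02
Step 4: ni = 5e15 * 5859.02 * exp(-17.85380) = 5.16e+11 cm^-3

5.16e+11


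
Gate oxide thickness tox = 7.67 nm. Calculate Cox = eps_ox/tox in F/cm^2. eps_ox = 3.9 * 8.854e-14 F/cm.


Step 1: eps_ox = 3.9 * 8.854e-14 = 3.45306e-13 F/cm
Step 2: tox in cm = 7.67 nm * 1e-7 = 7.6700e-07 cm
Step 3: Cox = 3.45306e-13 / 7.6700e-07 = 4.50e-07 F/cm^2

4.50e-07


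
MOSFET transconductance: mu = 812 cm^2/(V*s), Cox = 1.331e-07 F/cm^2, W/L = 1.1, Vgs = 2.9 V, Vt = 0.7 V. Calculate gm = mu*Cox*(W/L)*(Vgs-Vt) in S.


Step 1: Vov = Vgs - Vt = 2.9 - 0.7 = 2.2 V
Step 2: gm = mu * Cox * (W/L) * Vov
Step 3: gm = 812 * 1.331e-07 * 1.1 * 2.2 = 2.62e-04 S

2.62e-04


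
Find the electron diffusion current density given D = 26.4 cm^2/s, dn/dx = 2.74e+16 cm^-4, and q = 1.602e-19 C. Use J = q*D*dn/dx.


Step 1: J = q * D * (dn/dx)
Step 2: J = 1.602e-19 * 26.4 * 2.74e+16
Step 3: J = 1.16e-01 A/cm^2

1.16e-01


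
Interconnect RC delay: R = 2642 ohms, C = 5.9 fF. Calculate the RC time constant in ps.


Step 1: tau = R * C
Step 2: tau = 2642 * 5.9 fF = 2642 * 5.9e-15 F
Step 3: tau = 1.55878e-11 s = 15.5878 ps

15.5878


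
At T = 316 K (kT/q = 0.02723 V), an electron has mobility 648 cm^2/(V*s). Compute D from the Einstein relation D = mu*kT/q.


Step 1: D = mu * (kT/q)
Step 2: D = 648 * 0.02723
Step 3: D = 17.65 cm^2/s

17.65


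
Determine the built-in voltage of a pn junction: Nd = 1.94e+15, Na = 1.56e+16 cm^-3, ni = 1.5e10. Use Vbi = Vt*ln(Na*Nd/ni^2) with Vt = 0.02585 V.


Step 1: Compute Na*Nd/ni^2 = 1.56e+16 * 1.94e+15 / (1.5e10)^2 = 1.3451e+11
Step 2: ln(1.3451e+11) = 25.6249
Step 3: Vbi = 0.02585 * 25.6249 = 0.662 V

0.662


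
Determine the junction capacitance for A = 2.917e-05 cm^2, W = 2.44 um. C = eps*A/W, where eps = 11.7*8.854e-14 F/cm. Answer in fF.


Step 1: eps_Si = 11.7 * 8.854e-14 = 1.035918e-12 F/cm
Step 2: W in cm = 2.44 * 1e-4 = 2.44e-04 cm
Step 3: C = 1.035918e-12 * 2.917e-05 / 2.44e-04 = 1.238431e-13 F
Step 4: C = 123.84 fF

123.84


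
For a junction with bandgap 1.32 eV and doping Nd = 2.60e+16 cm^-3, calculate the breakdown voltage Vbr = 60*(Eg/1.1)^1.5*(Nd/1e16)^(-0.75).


Step 1: Eg/1.1 = 1.32/1.1 = 1.200000
Step 2: (Eg/1.1)^1.5 = 1.200000^1.5 = 1.314534
Step 3: (Nd/1e16)^(-0.75) = (2.6)^(-0.75) = 0.488394
Step 4: Vbr = 60 * 1.314534 * 0.488394 = 38.5 V

38.5


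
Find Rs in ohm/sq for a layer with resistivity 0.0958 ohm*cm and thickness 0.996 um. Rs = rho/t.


Step 1: Convert thickness to cm: t = 0.996 um = 9.9600e-05 cm
Step 2: Rs = rho / t = 0.0958 / 9.9600e-05
Step 3: Rs = 961.8 ohm/sq

961.8


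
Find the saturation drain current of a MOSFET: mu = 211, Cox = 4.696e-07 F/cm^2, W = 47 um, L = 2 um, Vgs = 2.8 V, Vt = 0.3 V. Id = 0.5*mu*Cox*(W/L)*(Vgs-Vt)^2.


Step 1: Overdrive voltage Vov = Vgs - Vt = 2.8 - 0.3 = 2.5 V
Step 2: W/L = 47/2 = 23.5
Step 3: Id = 0.5 * 211 * 4.696e-07 * 23.5 * 2.5^2
Step 4: Id = 7.28e-03 A

7.28e-03


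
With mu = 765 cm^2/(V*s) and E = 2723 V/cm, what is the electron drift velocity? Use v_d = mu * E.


Step 1: v_d = mu * E
Step 2: v_d = 765 * 2723 = 2083095
Step 3: v_d = 2.08e+06 cm/s

2.08e+06


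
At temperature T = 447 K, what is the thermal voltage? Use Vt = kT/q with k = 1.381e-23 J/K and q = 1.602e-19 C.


Step 1: kT = 1.381e-23 * 447 = 6.17307e-21 J
Step 2: Vt = kT/q = 6.17307e-21 / 1.602e-19
Step 3: Vt = 0.03853 V

0.03853


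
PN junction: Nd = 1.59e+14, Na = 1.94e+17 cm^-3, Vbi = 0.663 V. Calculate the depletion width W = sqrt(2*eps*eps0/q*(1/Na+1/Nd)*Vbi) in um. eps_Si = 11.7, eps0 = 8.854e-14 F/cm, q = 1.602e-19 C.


Step 1: 1/Na + 1/Nd = 1/1.94e+17 + 1/1.59e+14 = 6.29446e-15
Step 2: 2*eps*eps0/q = 2*11.7*8.854e-14/1.602e-19 = 1.293281e+07
Step 3: W^2 = 1.293281e+07 * 6.29446e-15 * 0.663 = 5.39716e-08
Step 4: W = sqrt(5.39716e-08) = 2.323e-04 cm = 2.323 um

2.323


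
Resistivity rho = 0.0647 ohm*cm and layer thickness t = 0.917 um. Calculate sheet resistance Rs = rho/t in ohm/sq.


Step 1: Convert thickness to cm: t = 0.917 um = 9.1700e-05 cm
Step 2: Rs = rho / t = 0.0647 / 9.1700e-05
Step 3: Rs = 705.6 ohm/sq

705.6


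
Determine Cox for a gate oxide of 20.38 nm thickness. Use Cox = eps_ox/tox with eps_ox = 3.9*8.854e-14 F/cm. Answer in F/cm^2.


Step 1: eps_ox = 3.9 * 8.854e-14 = 3.45306e-13 F/cm
Step 2: tox in cm = 20.38 nm * 1e-7 = 2.0380e-06 cm
Step 3: Cox = 3.45306e-13 / 2.0380e-06 = 1.69e-07 F/cm^2

1.69e-07


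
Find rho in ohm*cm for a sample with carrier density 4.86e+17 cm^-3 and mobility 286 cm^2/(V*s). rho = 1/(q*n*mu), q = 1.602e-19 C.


Step 1: sigma = q * n * mu = 1.602e-19 * 4.86e+17 * 286 = 2.22672e+01 S/cm
Step 2: rho = 1 / sigma = 1 / 2.22672e+01 = 0.04491 ohm*cm

0.04491


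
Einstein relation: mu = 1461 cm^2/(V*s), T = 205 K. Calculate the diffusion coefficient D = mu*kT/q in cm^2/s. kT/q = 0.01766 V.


Step 1: D = mu * (kT/q)
Step 2: D = 1461 * 0.01766
Step 3: D = 25.8 cm^2/s

25.8


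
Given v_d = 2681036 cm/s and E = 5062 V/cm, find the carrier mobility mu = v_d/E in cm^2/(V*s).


Step 1: mu = v_d / E
Step 2: mu = 2681036 / 5062
Step 3: mu = 529.64 cm^2/(V*s)

529.64


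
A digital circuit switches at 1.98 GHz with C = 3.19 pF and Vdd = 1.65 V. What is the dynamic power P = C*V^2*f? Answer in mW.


Step 1: V^2 = 1.65^2 = 2.7225 V^2
Step 2: P = C*V^2*f = 3.19e-12 F * 2.7225 * 1.98e9 Hz
Step 3: P = 1.71958545e-02 W
Step 4: P = 17.196 mW

17.196


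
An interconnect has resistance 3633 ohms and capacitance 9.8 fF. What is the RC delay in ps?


Step 1: tau = R * C
Step 2: tau = 3633 * 9.8 fF = 3633 * 9.8e-15 F
Step 3: tau = 3.56034e-11 s = 35.6034 ps

35.6034


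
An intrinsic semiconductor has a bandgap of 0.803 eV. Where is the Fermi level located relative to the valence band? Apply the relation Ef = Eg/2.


Step 1: For an intrinsic semiconductor, the Fermi level sits at midgap.
Step 2: Ef = Eg / 2 = 0.803 / 2 = 0.4015 eV

0.4015


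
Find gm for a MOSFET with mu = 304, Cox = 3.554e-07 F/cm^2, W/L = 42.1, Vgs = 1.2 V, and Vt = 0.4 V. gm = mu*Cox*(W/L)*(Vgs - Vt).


Step 1: Vov = Vgs - Vt = 1.2 - 0.4 = 0.8 V
Step 2: gm = mu * Cox * (W/L) * Vov
Step 3: gm = 304 * 3.554e-07 * 42.1 * 0.8 = 3.64e-03 S

3.64e-03


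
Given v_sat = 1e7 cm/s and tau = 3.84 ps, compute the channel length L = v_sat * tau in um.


Step 1: tau in seconds = 3.84 ps * 1e-12 = 3.8400e-12 s
Step 2: L = v_sat * tau = 1e7 * 3.8400e-12 = 3.8400e-05 cm
Step 3: L in um = 3.8400e-05 * 1e4 = 0.384 um

0.384


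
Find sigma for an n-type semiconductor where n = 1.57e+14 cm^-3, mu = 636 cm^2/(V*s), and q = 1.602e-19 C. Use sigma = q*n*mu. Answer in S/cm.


Step 1: sigma = q * n * mu
Step 2: sigma = 1.602e-19 * 1.57e+14 * 636
Step 3: sigma = 1.600e-02 S/cm

1.600e-02


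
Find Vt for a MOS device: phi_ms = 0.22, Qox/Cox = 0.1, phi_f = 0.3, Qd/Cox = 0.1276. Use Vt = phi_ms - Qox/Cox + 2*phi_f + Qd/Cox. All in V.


Step 1: Vt = phi_ms - Qox/Cox + 2*phi_f + Qd/Cox
Step 2: Vt = 0.22 - 0.1 + 2*0.3 + 0.1276
Step 3: Vt = 0.22 - 0.1 + 0.6 + 0.1276
Step 4: Vt = 0.8476 V

0.8476


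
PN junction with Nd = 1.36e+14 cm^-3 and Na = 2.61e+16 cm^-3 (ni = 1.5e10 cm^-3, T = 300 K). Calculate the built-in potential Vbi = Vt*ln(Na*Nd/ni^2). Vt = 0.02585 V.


Step 1: Compute Na*Nd/ni^2 = 2.61e+16 * 1.36e+14 / (1.5e10)^2 = 1.5776e+10
Step 2: ln(1.5776e+10) = 23.4818
Step 3: Vbi = 0.02585 * 23.4818 = 0.607 V

0.607


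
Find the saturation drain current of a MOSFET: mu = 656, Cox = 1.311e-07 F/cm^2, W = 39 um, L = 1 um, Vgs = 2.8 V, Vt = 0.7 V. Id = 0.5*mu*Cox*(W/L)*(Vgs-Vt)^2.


Step 1: Overdrive voltage Vov = Vgs - Vt = 2.8 - 0.7 = 2.1 V
Step 2: W/L = 39/1 = 39
Step 3: Id = 0.5 * 656 * 1.311e-07 * 39 * 2.1^2
Step 4: Id = 7.40e-03 A

7.40e-03


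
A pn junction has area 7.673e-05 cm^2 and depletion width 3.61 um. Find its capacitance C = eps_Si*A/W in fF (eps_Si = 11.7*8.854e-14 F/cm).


Step 1: eps_Si = 11.7 * 8.854e-14 = 1.035918e-12 F/cm
Step 2: W in cm = 3.61 * 1e-4 = 3.61e-04 cm
Step 3: C = 1.035918e-12 * 7.673e-05 / 3.61e-04 = 2.201828e-13 F
Step 4: C = 220.18 fF

220.18


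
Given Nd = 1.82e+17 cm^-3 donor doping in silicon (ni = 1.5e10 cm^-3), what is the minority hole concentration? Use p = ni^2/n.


Step 1: Since Nd >> ni, n ≈ Nd = 1.82e+17 cm^-3
Step 2: p = ni^2 / n = (1.5e10)^2 / 1.82e+17
Step 3: p = 2.25e20 / 1.82e+17 = 1.24e+03 cm^-3

1.24e+03


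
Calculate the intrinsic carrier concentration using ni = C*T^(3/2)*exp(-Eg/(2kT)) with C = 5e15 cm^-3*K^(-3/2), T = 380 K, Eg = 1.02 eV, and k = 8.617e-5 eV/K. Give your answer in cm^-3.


Step 1: Compute kT = 8.617e-5 * 380 = 0.0327446 eV
Step 2: Exponent = -Eg/(2kT) = -1.02/(2*0.0327446) = -15.57509
Step 3: T^(3/2) = 380^1.5 = 7407.56
Step 4: ni = 5e15 * 7407.56 * exp(-15.57509) = 6.37e+12 cm^-3

6.37e+12


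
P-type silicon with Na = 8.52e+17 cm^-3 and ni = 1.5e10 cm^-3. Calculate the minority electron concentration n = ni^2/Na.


Step 1: Majority hole concentration p ≈ Na = 8.52e+17 cm^-3
Step 2: n = ni^2 / Na = (1.5e10)^2 / 8.52e+17
Step 3: n = 2.64e+02 cm^-3

2.64e+02
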